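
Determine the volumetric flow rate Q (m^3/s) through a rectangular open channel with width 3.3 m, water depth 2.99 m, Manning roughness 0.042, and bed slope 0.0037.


For a rectangular channel, the cross-sectional area A = b * y = 3.3 * 2.99 = 9.87 m^2.
The wetted perimeter P = b + 2y = 3.3 + 2*2.99 = 9.28 m.
Hydraulic radius R = A/P = 9.87/9.28 = 1.0633 m.
Velocity V = (1/n)*R^(2/3)*S^(1/2) = (1/0.042)*1.0633^(2/3)*0.0037^(1/2) = 1.5087 m/s.
Discharge Q = A * V = 9.87 * 1.5087 = 14.887 m^3/s.

14.887


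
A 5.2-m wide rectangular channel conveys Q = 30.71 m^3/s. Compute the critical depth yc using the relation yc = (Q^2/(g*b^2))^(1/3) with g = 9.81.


Using yc = (Q^2 / (g * b^2))^(1/3):
Q^2 = 30.71^2 = 943.1.
g * b^2 = 9.81 * 5.2^2 = 9.81 * 27.04 = 265.26.
Q^2 / (g*b^2) = 943.1 / 265.26 = 3.5554.
yc = 3.5554^(1/3) = 1.5263 m.

1.5263


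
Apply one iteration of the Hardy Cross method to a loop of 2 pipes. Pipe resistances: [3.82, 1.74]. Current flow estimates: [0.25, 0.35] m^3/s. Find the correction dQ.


Numerator terms (r*Q*|Q|): 3.82*0.25*|0.25| = 0.2387; 1.74*0.35*|0.35| = 0.2131.
Sum of numerator = 0.4519.
Denominator terms (r*|Q|): 3.82*|0.25| = 0.955; 1.74*|0.35| = 0.609.
2 * sum of denominator = 2 * 1.564 = 3.128.
dQ = -0.4519 / 3.128 = -0.1445 m^3/s.

-0.1445


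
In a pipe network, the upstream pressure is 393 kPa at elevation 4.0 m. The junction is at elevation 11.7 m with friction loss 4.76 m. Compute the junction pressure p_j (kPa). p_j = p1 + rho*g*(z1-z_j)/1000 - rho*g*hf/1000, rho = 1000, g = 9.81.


Junction pressure: p_j = p1 + rho*g*(z1 - z_j)/1000 - rho*g*hf/1000.
Elevation term = 1000*9.81*(4.0 - 11.7)/1000 = -75.537 kPa.
Friction term = 1000*9.81*4.76/1000 = 46.696 kPa.
p_j = 393 + -75.537 - 46.696 = 270.77 kPa.

270.77


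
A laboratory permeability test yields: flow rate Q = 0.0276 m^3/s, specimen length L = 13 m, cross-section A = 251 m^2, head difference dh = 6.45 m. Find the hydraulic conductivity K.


From K = Q*L / (A*dh):
Numerator: Q*L = 0.0276 * 13 = 0.3588.
Denominator: A*dh = 251 * 6.45 = 1618.95.
K = 0.3588 / 1618.95 = 0.000222 m/s.

0.000222


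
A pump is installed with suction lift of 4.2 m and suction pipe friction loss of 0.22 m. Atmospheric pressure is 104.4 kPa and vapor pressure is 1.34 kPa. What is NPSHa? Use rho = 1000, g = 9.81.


NPSHa = p_atm/(rho*g) - z_s - hf_s - p_vap/(rho*g).
p_atm/(rho*g) = 104.4*1000 / (1000*9.81) = 10.642 m.
p_vap/(rho*g) = 1.34*1000 / (1000*9.81) = 0.137 m.
NPSHa = 10.642 - 4.2 - 0.22 - 0.137
      = 6.09 m.

6.09


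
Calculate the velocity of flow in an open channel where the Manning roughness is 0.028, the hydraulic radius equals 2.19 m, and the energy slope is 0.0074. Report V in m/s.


Manning's equation gives V = (1/n) * R^(2/3) * S^(1/2).
First, compute R^(2/3) = 2.19^(2/3) = 1.6864.
Next, S^(1/2) = 0.0074^(1/2) = 0.086023.
Then 1/n = 1/0.028 = 35.71.
V = 35.71 * 1.6864 * 0.086023 = 5.1811 m/s.

5.1811


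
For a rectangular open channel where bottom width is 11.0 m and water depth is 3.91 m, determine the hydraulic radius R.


For a rectangular section:
Flow area A = b * y = 11.0 * 3.91 = 43.01 m^2.
Wetted perimeter P = b + 2y = 11.0 + 2*3.91 = 18.82 m.
Hydraulic radius R = A/P = 43.01 / 18.82 = 2.2853 m.

2.2853


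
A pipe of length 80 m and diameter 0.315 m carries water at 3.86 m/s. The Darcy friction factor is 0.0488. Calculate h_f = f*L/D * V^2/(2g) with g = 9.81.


Darcy-Weisbach equation: h_f = f * (L/D) * V^2/(2g).
f * L/D = 0.0488 * 80/0.315 = 12.3937.
V^2/(2g) = 3.86^2 / (2*9.81) = 14.8996 / 19.62 = 0.7594 m.
h_f = 12.3937 * 0.7594 = 9.412 m.

9.412


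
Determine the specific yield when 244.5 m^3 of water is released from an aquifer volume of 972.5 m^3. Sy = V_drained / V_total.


Specific yield Sy = Volume drained / Total volume.
Sy = 244.5 / 972.5
   = 0.2514.

0.2514


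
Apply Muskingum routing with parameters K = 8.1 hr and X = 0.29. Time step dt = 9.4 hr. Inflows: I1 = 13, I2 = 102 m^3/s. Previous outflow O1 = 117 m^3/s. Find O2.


Muskingum coefficients:
denom = 2*K*(1-X) + dt = 2*8.1*(1-0.29) + 9.4 = 20.902.
C0 = (dt - 2*K*X)/denom = (9.4 - 2*8.1*0.29)/20.902 = 0.225.
C1 = (dt + 2*K*X)/denom = (9.4 + 2*8.1*0.29)/20.902 = 0.6745.
C2 = (2*K*(1-X) - dt)/denom = 0.1006.
O2 = C0*I2 + C1*I1 + C2*O1
   = 0.225*102 + 0.6745*13 + 0.1006*117
   = 43.48 m^3/s.

43.48


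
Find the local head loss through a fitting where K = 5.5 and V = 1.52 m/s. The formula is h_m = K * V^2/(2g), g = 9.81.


Minor loss formula: h_m = K * V^2/(2g).
V^2 = 1.52^2 = 2.3104.
V^2/(2g) = 2.3104 / 19.62 = 0.1178 m.
h_m = 5.5 * 0.1178 = 0.6477 m.

0.6477


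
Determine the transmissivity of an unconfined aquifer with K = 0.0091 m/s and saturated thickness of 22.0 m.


Transmissivity is defined as T = K * h.
T = 0.0091 * 22.0
  = 0.2002 m^2/s.

0.2002


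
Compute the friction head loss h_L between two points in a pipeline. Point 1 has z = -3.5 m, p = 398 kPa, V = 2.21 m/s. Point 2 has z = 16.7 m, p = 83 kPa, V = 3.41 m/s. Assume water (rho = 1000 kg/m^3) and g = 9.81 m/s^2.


Total head at each section: H = z + p/(rho*g) + V^2/(2g).
H1 = -3.5 + 398*1000/(1000*9.81) + 2.21^2/(2*9.81)
   = -3.5 + 40.571 + 0.2489
   = 37.32 m.
H2 = 16.7 + 83*1000/(1000*9.81) + 3.41^2/(2*9.81)
   = 16.7 + 8.461 + 0.5927
   = 25.753 m.
h_L = H1 - H2 = 37.32 - 25.753 = 11.566 m.

11.566


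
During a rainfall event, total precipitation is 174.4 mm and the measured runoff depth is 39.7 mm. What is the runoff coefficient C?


The runoff coefficient C = runoff depth / rainfall depth.
C = 39.7 / 174.4
  = 0.2276.

0.2276


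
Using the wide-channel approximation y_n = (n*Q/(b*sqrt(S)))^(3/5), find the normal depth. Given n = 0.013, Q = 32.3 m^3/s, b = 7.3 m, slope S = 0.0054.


We use the wide-channel approximation y_n = (n*Q/(b*sqrt(S)))^(3/5).
sqrt(S) = sqrt(0.0054) = 0.073485.
Numerator: n*Q = 0.013 * 32.3 = 0.4199.
Denominator: b*sqrt(S) = 7.3 * 0.073485 = 0.53644.
arg = 0.7828.
y_n = 0.7828^(3/5) = 0.8633 m.

0.8633


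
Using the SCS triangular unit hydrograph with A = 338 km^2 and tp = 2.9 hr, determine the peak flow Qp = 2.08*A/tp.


SCS formula: Qp = 2.08 * A / tp.
Qp = 2.08 * 338 / 2.9
   = 703.04 / 2.9
   = 242.43 m^3/s per cm.

242.43


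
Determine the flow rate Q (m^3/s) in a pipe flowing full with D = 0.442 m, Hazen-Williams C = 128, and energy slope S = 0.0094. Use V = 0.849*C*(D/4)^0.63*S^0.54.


For a full circular pipe, R = D/4 = 0.442/4 = 0.1105 m.
V = 0.849 * 128 * 0.1105^0.63 * 0.0094^0.54
  = 0.849 * 128 * 0.249642 * 0.080443
  = 2.1824 m/s.
Pipe area A = pi*D^2/4 = pi*0.442^2/4 = 0.1534 m^2.
Q = A * V = 0.1534 * 2.1824 = 0.3349 m^3/s.

0.3349


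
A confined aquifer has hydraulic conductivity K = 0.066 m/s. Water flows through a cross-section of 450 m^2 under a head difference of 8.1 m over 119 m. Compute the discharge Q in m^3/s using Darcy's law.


Darcy's law: Q = K * A * i, where i = dh/L.
Hydraulic gradient i = 8.1 / 119 = 0.068067.
Q = 0.066 * 450 * 0.068067
  = 2.0216 m^3/s.

2.0216


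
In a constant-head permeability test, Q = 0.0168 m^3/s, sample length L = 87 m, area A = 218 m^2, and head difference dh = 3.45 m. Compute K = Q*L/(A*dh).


From K = Q*L / (A*dh):
Numerator: Q*L = 0.0168 * 87 = 1.4616.
Denominator: A*dh = 218 * 3.45 = 752.1.
K = 1.4616 / 752.1 = 0.001943 m/s.

0.001943


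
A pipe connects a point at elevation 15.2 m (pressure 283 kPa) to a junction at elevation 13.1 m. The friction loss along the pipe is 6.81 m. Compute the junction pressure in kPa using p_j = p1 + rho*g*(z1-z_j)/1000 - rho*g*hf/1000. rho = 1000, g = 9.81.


Junction pressure: p_j = p1 + rho*g*(z1 - z_j)/1000 - rho*g*hf/1000.
Elevation term = 1000*9.81*(15.2 - 13.1)/1000 = 20.601 kPa.
Friction term = 1000*9.81*6.81/1000 = 66.806 kPa.
p_j = 283 + 20.601 - 66.806 = 236.79 kPa.

236.79


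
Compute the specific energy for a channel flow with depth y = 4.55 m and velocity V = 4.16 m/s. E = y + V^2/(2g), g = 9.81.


Specific energy E = y + V^2/(2g).
Velocity head = V^2/(2g) = 4.16^2 / (2*9.81) = 17.3056 / 19.62 = 0.882 m.
E = 4.55 + 0.882 = 5.432 m.

5.432


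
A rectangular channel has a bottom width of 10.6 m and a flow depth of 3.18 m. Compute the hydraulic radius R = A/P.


For a rectangular section:
Flow area A = b * y = 10.6 * 3.18 = 33.71 m^2.
Wetted perimeter P = b + 2y = 10.6 + 2*3.18 = 16.96 m.
Hydraulic radius R = A/P = 33.71 / 16.96 = 1.9875 m.

1.9875


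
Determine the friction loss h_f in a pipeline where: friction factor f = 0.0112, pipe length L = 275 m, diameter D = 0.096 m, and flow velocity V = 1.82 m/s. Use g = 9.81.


Darcy-Weisbach equation: h_f = f * (L/D) * V^2/(2g).
f * L/D = 0.0112 * 275/0.096 = 32.0833.
V^2/(2g) = 1.82^2 / (2*9.81) = 3.3124 / 19.62 = 0.1688 m.
h_f = 32.0833 * 0.1688 = 5.417 m.

5.417


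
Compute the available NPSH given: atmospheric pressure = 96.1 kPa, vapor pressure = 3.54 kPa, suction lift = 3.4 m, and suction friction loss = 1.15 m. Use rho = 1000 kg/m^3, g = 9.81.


NPSHa = p_atm/(rho*g) - z_s - hf_s - p_vap/(rho*g).
p_atm/(rho*g) = 96.1*1000 / (1000*9.81) = 9.796 m.
p_vap/(rho*g) = 3.54*1000 / (1000*9.81) = 0.361 m.
NPSHa = 9.796 - 3.4 - 1.15 - 0.361
      = 4.89 m.

4.89


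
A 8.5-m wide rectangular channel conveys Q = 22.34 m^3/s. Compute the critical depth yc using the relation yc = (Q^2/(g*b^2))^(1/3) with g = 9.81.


Using yc = (Q^2 / (g * b^2))^(1/3):
Q^2 = 22.34^2 = 499.08.
g * b^2 = 9.81 * 8.5^2 = 9.81 * 72.25 = 708.77.
Q^2 / (g*b^2) = 499.08 / 708.77 = 0.7041.
yc = 0.7041^(1/3) = 0.8897 m.

0.8897


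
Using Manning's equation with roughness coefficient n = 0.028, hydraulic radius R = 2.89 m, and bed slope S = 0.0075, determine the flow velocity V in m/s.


Manning's equation gives V = (1/n) * R^(2/3) * S^(1/2).
First, compute R^(2/3) = 2.89^(2/3) = 2.0289.
Next, S^(1/2) = 0.0075^(1/2) = 0.086603.
Then 1/n = 1/0.028 = 35.71.
V = 35.71 * 2.0289 * 0.086603 = 6.2753 m/s.

6.2753


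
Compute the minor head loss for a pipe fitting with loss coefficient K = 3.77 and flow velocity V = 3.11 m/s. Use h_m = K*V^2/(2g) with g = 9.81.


Minor loss formula: h_m = K * V^2/(2g).
V^2 = 3.11^2 = 9.6721.
V^2/(2g) = 9.6721 / 19.62 = 0.493 m.
h_m = 3.77 * 0.493 = 1.8585 m.

1.8585


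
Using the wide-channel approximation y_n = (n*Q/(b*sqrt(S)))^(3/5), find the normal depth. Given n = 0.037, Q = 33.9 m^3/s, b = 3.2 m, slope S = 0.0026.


We use the wide-channel approximation y_n = (n*Q/(b*sqrt(S)))^(3/5).
sqrt(S) = sqrt(0.0026) = 0.05099.
Numerator: n*Q = 0.037 * 33.9 = 1.2543.
Denominator: b*sqrt(S) = 3.2 * 0.05099 = 0.163168.
arg = 7.6871.
y_n = 7.6871^(3/5) = 3.3998 m.

3.3998


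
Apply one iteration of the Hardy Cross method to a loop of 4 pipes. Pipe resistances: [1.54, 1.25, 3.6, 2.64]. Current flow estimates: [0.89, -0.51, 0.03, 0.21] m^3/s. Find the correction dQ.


Numerator terms (r*Q*|Q|): 1.54*0.89*|0.89| = 1.2198; 1.25*-0.51*|-0.51| = -0.3251; 3.6*0.03*|0.03| = 0.0032; 2.64*0.21*|0.21| = 0.1164.
Sum of numerator = 1.0144.
Denominator terms (r*|Q|): 1.54*|0.89| = 1.3706; 1.25*|-0.51| = 0.6375; 3.6*|0.03| = 0.108; 2.64*|0.21| = 0.5544.
2 * sum of denominator = 2 * 2.6705 = 5.341.
dQ = -1.0144 / 5.341 = -0.1899 m^3/s.

-0.1899


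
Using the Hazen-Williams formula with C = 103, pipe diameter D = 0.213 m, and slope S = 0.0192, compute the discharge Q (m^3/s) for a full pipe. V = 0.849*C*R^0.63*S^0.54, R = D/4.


For a full circular pipe, R = D/4 = 0.213/4 = 0.0532 m.
V = 0.849 * 103 * 0.0532^0.63 * 0.0192^0.54
  = 0.849 * 103 * 0.157609 * 0.118299
  = 1.6305 m/s.
Pipe area A = pi*D^2/4 = pi*0.213^2/4 = 0.0356 m^2.
Q = A * V = 0.0356 * 1.6305 = 0.0581 m^3/s.

0.0581


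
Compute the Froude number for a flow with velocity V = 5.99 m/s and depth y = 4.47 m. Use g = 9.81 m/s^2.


The Froude number is defined as Fr = V / sqrt(g*y).
g*y = 9.81 * 4.47 = 43.8507.
sqrt(g*y) = sqrt(43.8507) = 6.622.
Fr = 5.99 / 6.622 = 0.9046.

0.9046


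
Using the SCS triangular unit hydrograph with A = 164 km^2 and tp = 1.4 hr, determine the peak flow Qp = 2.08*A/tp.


SCS formula: Qp = 2.08 * A / tp.
Qp = 2.08 * 164 / 1.4
   = 341.12 / 1.4
   = 243.66 m^3/s per cm.

243.66


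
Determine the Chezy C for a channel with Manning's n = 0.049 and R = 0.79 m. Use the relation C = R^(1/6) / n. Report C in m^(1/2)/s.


The Chezy coefficient relates to Manning's n through C = R^(1/6) / n.
R^(1/6) = 0.79^(1/6) = 0.961475.
C = 0.961475 / 0.049 = 19.62 m^(1/2)/s.

19.62


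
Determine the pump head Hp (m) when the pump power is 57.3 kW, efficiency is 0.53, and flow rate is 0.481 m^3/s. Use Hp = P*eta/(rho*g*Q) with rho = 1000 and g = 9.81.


Pump head formula: Hp = P * eta / (rho * g * Q).
Numerator: P * eta = 57.3 * 1000 * 0.53 = 30369.0 W.
Denominator: rho * g * Q = 1000 * 9.81 * 0.481 = 4718.61.
Hp = 30369.0 / 4718.61 = 6.44 m.

6.44


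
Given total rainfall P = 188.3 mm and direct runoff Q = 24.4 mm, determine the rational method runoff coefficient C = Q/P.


The runoff coefficient C = runoff depth / rainfall depth.
C = 24.4 / 188.3
  = 0.1296.

0.1296


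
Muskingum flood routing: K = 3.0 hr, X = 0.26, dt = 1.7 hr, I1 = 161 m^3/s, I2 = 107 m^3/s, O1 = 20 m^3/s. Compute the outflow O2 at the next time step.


Muskingum coefficients:
denom = 2*K*(1-X) + dt = 2*3.0*(1-0.26) + 1.7 = 6.14.
C0 = (dt - 2*K*X)/denom = (1.7 - 2*3.0*0.26)/6.14 = 0.0228.
C1 = (dt + 2*K*X)/denom = (1.7 + 2*3.0*0.26)/6.14 = 0.5309.
C2 = (2*K*(1-X) - dt)/denom = 0.4463.
O2 = C0*I2 + C1*I1 + C2*O1
   = 0.0228*107 + 0.5309*161 + 0.4463*20
   = 96.85 m^3/s.

96.85


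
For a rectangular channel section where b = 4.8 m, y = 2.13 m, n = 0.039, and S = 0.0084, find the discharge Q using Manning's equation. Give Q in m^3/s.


For a rectangular channel, the cross-sectional area A = b * y = 4.8 * 2.13 = 10.22 m^2.
The wetted perimeter P = b + 2y = 4.8 + 2*2.13 = 9.06 m.
Hydraulic radius R = A/P = 10.22/9.06 = 1.1285 m.
Velocity V = (1/n)*R^(2/3)*S^(1/2) = (1/0.039)*1.1285^(2/3)*0.0084^(1/2) = 2.5472 m/s.
Discharge Q = A * V = 10.22 * 2.5472 = 26.043 m^3/s.

26.043


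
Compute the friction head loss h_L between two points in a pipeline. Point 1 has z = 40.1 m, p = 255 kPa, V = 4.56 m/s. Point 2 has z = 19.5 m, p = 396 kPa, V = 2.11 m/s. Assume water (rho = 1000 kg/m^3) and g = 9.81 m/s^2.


Total head at each section: H = z + p/(rho*g) + V^2/(2g).
H1 = 40.1 + 255*1000/(1000*9.81) + 4.56^2/(2*9.81)
   = 40.1 + 25.994 + 1.0598
   = 67.154 m.
H2 = 19.5 + 396*1000/(1000*9.81) + 2.11^2/(2*9.81)
   = 19.5 + 40.367 + 0.2269
   = 60.094 m.
h_L = H1 - H2 = 67.154 - 60.094 = 7.06 m.

7.06


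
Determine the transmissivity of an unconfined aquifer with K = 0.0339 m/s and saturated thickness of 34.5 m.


Transmissivity is defined as T = K * h.
T = 0.0339 * 34.5
  = 1.1696 m^2/s.

1.1696


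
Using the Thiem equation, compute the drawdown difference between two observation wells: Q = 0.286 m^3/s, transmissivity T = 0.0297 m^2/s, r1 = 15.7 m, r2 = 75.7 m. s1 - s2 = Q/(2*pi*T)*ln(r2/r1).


Thiem equation: s1 - s2 = Q/(2*pi*T) * ln(r2/r1).
ln(r2/r1) = ln(75.7/15.7) = 1.5731.
Q/(2*pi*T) = 0.286 / (2*pi*0.0297) = 0.286 / 0.1866 = 1.5326.
s1 - s2 = 1.5326 * 1.5731 = 2.411 m.

2.411


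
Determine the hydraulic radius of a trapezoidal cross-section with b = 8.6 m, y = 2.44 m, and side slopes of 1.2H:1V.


For a trapezoidal section with side slope z:
A = (b + z*y)*y = (8.6 + 1.2*2.44)*2.44 = 28.128 m^2.
P = b + 2*y*sqrt(1 + z^2) = 8.6 + 2*2.44*sqrt(1 + 1.2^2) = 16.223 m.
R = A/P = 28.128 / 16.223 = 1.7339 m.

1.7339


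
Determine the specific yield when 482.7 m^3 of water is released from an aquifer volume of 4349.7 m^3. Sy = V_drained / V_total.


Specific yield Sy = Volume drained / Total volume.
Sy = 482.7 / 4349.7
   = 0.111.

0.111


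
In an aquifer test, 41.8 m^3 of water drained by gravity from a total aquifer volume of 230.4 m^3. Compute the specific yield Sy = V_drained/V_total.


Specific yield Sy = Volume drained / Total volume.
Sy = 41.8 / 230.4
   = 0.1814.

0.1814


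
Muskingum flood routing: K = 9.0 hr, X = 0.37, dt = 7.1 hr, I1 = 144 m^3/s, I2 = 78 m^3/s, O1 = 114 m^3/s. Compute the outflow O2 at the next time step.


Muskingum coefficients:
denom = 2*K*(1-X) + dt = 2*9.0*(1-0.37) + 7.1 = 18.44.
C0 = (dt - 2*K*X)/denom = (7.1 - 2*9.0*0.37)/18.44 = 0.0239.
C1 = (dt + 2*K*X)/denom = (7.1 + 2*9.0*0.37)/18.44 = 0.7462.
C2 = (2*K*(1-X) - dt)/denom = 0.2299.
O2 = C0*I2 + C1*I1 + C2*O1
   = 0.0239*78 + 0.7462*144 + 0.2299*114
   = 135.53 m^3/s.

135.53


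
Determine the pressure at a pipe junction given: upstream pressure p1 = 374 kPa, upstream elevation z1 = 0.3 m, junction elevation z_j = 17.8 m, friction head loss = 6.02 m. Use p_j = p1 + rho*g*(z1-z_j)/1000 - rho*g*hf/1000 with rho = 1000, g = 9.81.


Junction pressure: p_j = p1 + rho*g*(z1 - z_j)/1000 - rho*g*hf/1000.
Elevation term = 1000*9.81*(0.3 - 17.8)/1000 = -171.675 kPa.
Friction term = 1000*9.81*6.02/1000 = 59.056 kPa.
p_j = 374 + -171.675 - 59.056 = 143.27 kPa.

143.27


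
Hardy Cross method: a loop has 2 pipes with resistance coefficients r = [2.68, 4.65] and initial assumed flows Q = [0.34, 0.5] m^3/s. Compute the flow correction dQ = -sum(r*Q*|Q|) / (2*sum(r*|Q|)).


Numerator terms (r*Q*|Q|): 2.68*0.34*|0.34| = 0.3098; 4.65*0.5*|0.5| = 1.1625.
Sum of numerator = 1.4723.
Denominator terms (r*|Q|): 2.68*|0.34| = 0.9112; 4.65*|0.5| = 2.325.
2 * sum of denominator = 2 * 3.2362 = 6.4724.
dQ = -1.4723 / 6.4724 = -0.2275 m^3/s.

-0.2275


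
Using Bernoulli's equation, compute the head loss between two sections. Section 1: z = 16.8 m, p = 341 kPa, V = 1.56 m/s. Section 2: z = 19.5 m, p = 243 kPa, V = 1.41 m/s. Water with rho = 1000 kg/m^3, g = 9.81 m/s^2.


Total head at each section: H = z + p/(rho*g) + V^2/(2g).
H1 = 16.8 + 341*1000/(1000*9.81) + 1.56^2/(2*9.81)
   = 16.8 + 34.76 + 0.124
   = 51.684 m.
H2 = 19.5 + 243*1000/(1000*9.81) + 1.41^2/(2*9.81)
   = 19.5 + 24.771 + 0.1013
   = 44.372 m.
h_L = H1 - H2 = 51.684 - 44.372 = 7.313 m.

7.313


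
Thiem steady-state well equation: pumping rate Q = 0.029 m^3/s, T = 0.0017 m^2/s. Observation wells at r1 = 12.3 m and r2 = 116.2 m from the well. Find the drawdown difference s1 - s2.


Thiem equation: s1 - s2 = Q/(2*pi*T) * ln(r2/r1).
ln(r2/r1) = ln(116.2/12.3) = 2.2457.
Q/(2*pi*T) = 0.029 / (2*pi*0.0017) = 0.029 / 0.0107 = 2.715.
s1 - s2 = 2.715 * 2.2457 = 6.0971 m.

6.0971


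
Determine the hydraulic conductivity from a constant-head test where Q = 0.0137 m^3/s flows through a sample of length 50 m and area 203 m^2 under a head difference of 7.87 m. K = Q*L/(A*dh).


From K = Q*L / (A*dh):
Numerator: Q*L = 0.0137 * 50 = 0.685.
Denominator: A*dh = 203 * 7.87 = 1597.61.
K = 0.685 / 1597.61 = 0.000429 m/s.

0.000429


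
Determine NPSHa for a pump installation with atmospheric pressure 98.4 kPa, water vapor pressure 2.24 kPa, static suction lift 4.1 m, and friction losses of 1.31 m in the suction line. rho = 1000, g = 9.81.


NPSHa = p_atm/(rho*g) - z_s - hf_s - p_vap/(rho*g).
p_atm/(rho*g) = 98.4*1000 / (1000*9.81) = 10.031 m.
p_vap/(rho*g) = 2.24*1000 / (1000*9.81) = 0.228 m.
NPSHa = 10.031 - 4.1 - 1.31 - 0.228
      = 4.39 m.

4.39


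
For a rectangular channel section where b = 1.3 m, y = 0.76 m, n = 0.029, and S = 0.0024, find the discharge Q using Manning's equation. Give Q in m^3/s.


For a rectangular channel, the cross-sectional area A = b * y = 1.3 * 0.76 = 0.99 m^2.
The wetted perimeter P = b + 2y = 1.3 + 2*0.76 = 2.82 m.
Hydraulic radius R = A/P = 0.99/2.82 = 0.3504 m.
Velocity V = (1/n)*R^(2/3)*S^(1/2) = (1/0.029)*0.3504^(2/3)*0.0024^(1/2) = 0.8395 m/s.
Discharge Q = A * V = 0.99 * 0.8395 = 0.829 m^3/s.

0.829


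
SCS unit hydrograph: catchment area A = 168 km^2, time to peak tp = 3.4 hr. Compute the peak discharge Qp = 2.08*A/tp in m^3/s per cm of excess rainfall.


SCS formula: Qp = 2.08 * A / tp.
Qp = 2.08 * 168 / 3.4
   = 349.44 / 3.4
   = 102.78 m^3/s per cm.

102.78


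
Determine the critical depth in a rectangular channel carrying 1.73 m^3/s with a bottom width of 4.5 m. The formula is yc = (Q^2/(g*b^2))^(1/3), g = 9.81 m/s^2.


Using yc = (Q^2 / (g * b^2))^(1/3):
Q^2 = 1.73^2 = 2.99.
g * b^2 = 9.81 * 4.5^2 = 9.81 * 20.25 = 198.65.
Q^2 / (g*b^2) = 2.99 / 198.65 = 0.0151.
yc = 0.0151^(1/3) = 0.247 m.

0.247


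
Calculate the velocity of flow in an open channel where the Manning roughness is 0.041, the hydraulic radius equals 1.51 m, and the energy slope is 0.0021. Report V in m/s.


Manning's equation gives V = (1/n) * R^(2/3) * S^(1/2).
First, compute R^(2/3) = 1.51^(2/3) = 1.3162.
Next, S^(1/2) = 0.0021^(1/2) = 0.045826.
Then 1/n = 1/0.041 = 24.39.
V = 24.39 * 1.3162 * 0.045826 = 1.4711 m/s.

1.4711


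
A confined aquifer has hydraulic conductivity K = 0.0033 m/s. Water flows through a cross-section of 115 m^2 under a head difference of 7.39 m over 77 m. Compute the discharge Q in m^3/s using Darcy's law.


Darcy's law: Q = K * A * i, where i = dh/L.
Hydraulic gradient i = 7.39 / 77 = 0.095974.
Q = 0.0033 * 115 * 0.095974
  = 0.0364 m^3/s.

0.0364


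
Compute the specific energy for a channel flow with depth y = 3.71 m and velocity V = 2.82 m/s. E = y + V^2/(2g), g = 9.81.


Specific energy E = y + V^2/(2g).
Velocity head = V^2/(2g) = 2.82^2 / (2*9.81) = 7.9524 / 19.62 = 0.4053 m.
E = 3.71 + 0.4053 = 4.1153 m.

4.1153


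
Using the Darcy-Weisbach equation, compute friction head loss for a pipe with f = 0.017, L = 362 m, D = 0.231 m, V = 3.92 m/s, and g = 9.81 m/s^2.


Darcy-Weisbach equation: h_f = f * (L/D) * V^2/(2g).
f * L/D = 0.017 * 362/0.231 = 26.6407.
V^2/(2g) = 3.92^2 / (2*9.81) = 15.3664 / 19.62 = 0.7832 m.
h_f = 26.6407 * 0.7832 = 20.865 m.

20.865


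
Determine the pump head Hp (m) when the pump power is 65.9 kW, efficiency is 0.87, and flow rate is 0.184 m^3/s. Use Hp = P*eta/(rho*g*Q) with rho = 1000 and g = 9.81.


Pump head formula: Hp = P * eta / (rho * g * Q).
Numerator: P * eta = 65.9 * 1000 * 0.87 = 57333.0 W.
Denominator: rho * g * Q = 1000 * 9.81 * 0.184 = 1805.04.
Hp = 57333.0 / 1805.04 = 31.76 m.

31.76


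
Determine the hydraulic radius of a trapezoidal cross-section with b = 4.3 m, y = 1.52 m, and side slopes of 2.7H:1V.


For a trapezoidal section with side slope z:
A = (b + z*y)*y = (4.3 + 2.7*1.52)*1.52 = 12.774 m^2.
P = b + 2*y*sqrt(1 + z^2) = 4.3 + 2*1.52*sqrt(1 + 2.7^2) = 13.053 m.
R = A/P = 12.774 / 13.053 = 0.9786 m.

0.9786


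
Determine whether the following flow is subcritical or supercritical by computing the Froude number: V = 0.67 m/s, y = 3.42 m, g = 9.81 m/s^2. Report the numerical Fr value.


The Froude number is defined as Fr = V / sqrt(g*y).
g*y = 9.81 * 3.42 = 33.5502.
sqrt(g*y) = sqrt(33.5502) = 5.7923.
Fr = 0.67 / 5.7923 = 0.1157.
Since Fr < 1, the flow is subcritical.

0.1157


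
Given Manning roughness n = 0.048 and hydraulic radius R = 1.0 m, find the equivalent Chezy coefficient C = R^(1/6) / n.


The Chezy coefficient relates to Manning's n through C = R^(1/6) / n.
R^(1/6) = 1.0^(1/6) = 1.0.
C = 1.0 / 0.048 = 20.83 m^(1/2)/s.

20.83


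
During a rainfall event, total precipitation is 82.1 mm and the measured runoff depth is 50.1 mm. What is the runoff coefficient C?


The runoff coefficient C = runoff depth / rainfall depth.
C = 50.1 / 82.1
  = 0.6102.

0.6102


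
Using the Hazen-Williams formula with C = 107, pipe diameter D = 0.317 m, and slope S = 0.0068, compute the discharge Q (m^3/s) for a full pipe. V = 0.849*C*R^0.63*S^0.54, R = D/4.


For a full circular pipe, R = D/4 = 0.317/4 = 0.0793 m.
V = 0.849 * 107 * 0.0793^0.63 * 0.0068^0.54
  = 0.849 * 107 * 0.202474 * 0.067539
  = 1.2423 m/s.
Pipe area A = pi*D^2/4 = pi*0.317^2/4 = 0.0789 m^2.
Q = A * V = 0.0789 * 1.2423 = 0.098 m^3/s.

0.098


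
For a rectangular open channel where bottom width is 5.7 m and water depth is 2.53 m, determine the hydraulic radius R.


For a rectangular section:
Flow area A = b * y = 5.7 * 2.53 = 14.42 m^2.
Wetted perimeter P = b + 2y = 5.7 + 2*2.53 = 10.76 m.
Hydraulic radius R = A/P = 14.42 / 10.76 = 1.3402 m.

1.3402


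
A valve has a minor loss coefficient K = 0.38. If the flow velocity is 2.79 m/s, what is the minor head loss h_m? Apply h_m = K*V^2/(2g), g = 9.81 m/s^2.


Minor loss formula: h_m = K * V^2/(2g).
V^2 = 2.79^2 = 7.7841.
V^2/(2g) = 7.7841 / 19.62 = 0.3967 m.
h_m = 0.38 * 0.3967 = 0.1508 m.

0.1508


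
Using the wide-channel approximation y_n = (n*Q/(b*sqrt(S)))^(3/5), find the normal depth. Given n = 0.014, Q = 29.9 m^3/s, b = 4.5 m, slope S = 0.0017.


We use the wide-channel approximation y_n = (n*Q/(b*sqrt(S)))^(3/5).
sqrt(S) = sqrt(0.0017) = 0.041231.
Numerator: n*Q = 0.014 * 29.9 = 0.4186.
Denominator: b*sqrt(S) = 4.5 * 0.041231 = 0.185539.
arg = 2.2561.
y_n = 2.2561^(3/5) = 1.6294 m.

1.6294


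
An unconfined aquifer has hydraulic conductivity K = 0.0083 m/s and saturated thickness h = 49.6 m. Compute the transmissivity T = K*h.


Transmissivity is defined as T = K * h.
T = 0.0083 * 49.6
  = 0.4117 m^2/s.

0.4117


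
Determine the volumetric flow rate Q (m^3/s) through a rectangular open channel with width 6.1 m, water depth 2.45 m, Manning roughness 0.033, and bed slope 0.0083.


For a rectangular channel, the cross-sectional area A = b * y = 6.1 * 2.45 = 14.95 m^2.
The wetted perimeter P = b + 2y = 6.1 + 2*2.45 = 11.0 m.
Hydraulic radius R = A/P = 14.95/11.0 = 1.3586 m.
Velocity V = (1/n)*R^(2/3)*S^(1/2) = (1/0.033)*1.3586^(2/3)*0.0083^(1/2) = 3.3866 m/s.
Discharge Q = A * V = 14.95 * 3.3866 = 50.612 m^3/s.

50.612


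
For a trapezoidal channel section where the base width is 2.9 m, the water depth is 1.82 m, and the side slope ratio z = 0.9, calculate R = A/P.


For a trapezoidal section with side slope z:
A = (b + z*y)*y = (2.9 + 0.9*1.82)*1.82 = 8.259 m^2.
P = b + 2*y*sqrt(1 + z^2) = 2.9 + 2*1.82*sqrt(1 + 0.9^2) = 7.797 m.
R = A/P = 8.259 / 7.797 = 1.0593 m.

1.0593


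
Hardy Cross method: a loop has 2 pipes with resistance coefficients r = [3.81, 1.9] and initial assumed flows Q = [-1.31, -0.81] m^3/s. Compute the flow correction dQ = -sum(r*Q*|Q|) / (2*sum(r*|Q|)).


Numerator terms (r*Q*|Q|): 3.81*-1.31*|-1.31| = -6.5383; 1.9*-0.81*|-0.81| = -1.2466.
Sum of numerator = -7.7849.
Denominator terms (r*|Q|): 3.81*|-1.31| = 4.9911; 1.9*|-0.81| = 1.539.
2 * sum of denominator = 2 * 6.5301 = 13.0602.
dQ = --7.7849 / 13.0602 = 0.5961 m^3/s.

0.5961


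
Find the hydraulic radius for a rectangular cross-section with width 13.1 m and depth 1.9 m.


For a rectangular section:
Flow area A = b * y = 13.1 * 1.9 = 24.89 m^2.
Wetted perimeter P = b + 2y = 13.1 + 2*1.9 = 16.9 m.
Hydraulic radius R = A/P = 24.89 / 16.9 = 1.4728 m.

1.4728


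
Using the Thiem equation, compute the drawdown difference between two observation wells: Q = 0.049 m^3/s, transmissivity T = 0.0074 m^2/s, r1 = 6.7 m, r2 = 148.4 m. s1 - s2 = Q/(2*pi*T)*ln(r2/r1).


Thiem equation: s1 - s2 = Q/(2*pi*T) * ln(r2/r1).
ln(r2/r1) = ln(148.4/6.7) = 3.0978.
Q/(2*pi*T) = 0.049 / (2*pi*0.0074) = 0.049 / 0.0465 = 1.0539.
s1 - s2 = 1.0539 * 3.0978 = 3.2647 m.

3.2647


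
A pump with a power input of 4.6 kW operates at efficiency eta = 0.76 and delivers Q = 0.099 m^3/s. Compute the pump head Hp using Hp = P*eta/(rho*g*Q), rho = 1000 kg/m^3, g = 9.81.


Pump head formula: Hp = P * eta / (rho * g * Q).
Numerator: P * eta = 4.6 * 1000 * 0.76 = 3496.0 W.
Denominator: rho * g * Q = 1000 * 9.81 * 0.099 = 971.19.
Hp = 3496.0 / 971.19 = 3.6 m.

3.6


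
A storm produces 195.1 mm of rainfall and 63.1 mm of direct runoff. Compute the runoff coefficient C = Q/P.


The runoff coefficient C = runoff depth / rainfall depth.
C = 63.1 / 195.1
  = 0.3234.

0.3234


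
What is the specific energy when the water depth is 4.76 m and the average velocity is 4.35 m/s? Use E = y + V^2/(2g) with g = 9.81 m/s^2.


Specific energy E = y + V^2/(2g).
Velocity head = V^2/(2g) = 4.35^2 / (2*9.81) = 18.9225 / 19.62 = 0.9644 m.
E = 4.76 + 0.9644 = 5.7244 m.

5.7244


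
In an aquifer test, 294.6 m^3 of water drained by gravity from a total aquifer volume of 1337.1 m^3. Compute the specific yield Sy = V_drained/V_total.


Specific yield Sy = Volume drained / Total volume.
Sy = 294.6 / 1337.1
   = 0.2203.

0.2203


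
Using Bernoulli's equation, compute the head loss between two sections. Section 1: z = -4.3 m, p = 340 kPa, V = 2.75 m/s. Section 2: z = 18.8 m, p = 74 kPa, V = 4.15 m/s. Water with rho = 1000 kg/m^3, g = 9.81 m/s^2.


Total head at each section: H = z + p/(rho*g) + V^2/(2g).
H1 = -4.3 + 340*1000/(1000*9.81) + 2.75^2/(2*9.81)
   = -4.3 + 34.659 + 0.3854
   = 30.744 m.
H2 = 18.8 + 74*1000/(1000*9.81) + 4.15^2/(2*9.81)
   = 18.8 + 7.543 + 0.8778
   = 27.221 m.
h_L = H1 - H2 = 30.744 - 27.221 = 3.523 m.

3.523


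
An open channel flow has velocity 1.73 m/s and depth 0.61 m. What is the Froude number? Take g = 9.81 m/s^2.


The Froude number is defined as Fr = V / sqrt(g*y).
g*y = 9.81 * 0.61 = 5.9841.
sqrt(g*y) = sqrt(5.9841) = 2.4462.
Fr = 1.73 / 2.4462 = 0.7072.

0.7072


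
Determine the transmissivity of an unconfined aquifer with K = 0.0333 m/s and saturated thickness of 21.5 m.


Transmissivity is defined as T = K * h.
T = 0.0333 * 21.5
  = 0.716 m^2/s.

0.716


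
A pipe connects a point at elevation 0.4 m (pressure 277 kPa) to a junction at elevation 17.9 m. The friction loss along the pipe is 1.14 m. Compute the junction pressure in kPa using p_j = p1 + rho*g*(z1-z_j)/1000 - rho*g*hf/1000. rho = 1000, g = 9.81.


Junction pressure: p_j = p1 + rho*g*(z1 - z_j)/1000 - rho*g*hf/1000.
Elevation term = 1000*9.81*(0.4 - 17.9)/1000 = -171.675 kPa.
Friction term = 1000*9.81*1.14/1000 = 11.183 kPa.
p_j = 277 + -171.675 - 11.183 = 94.14 kPa.

94.14


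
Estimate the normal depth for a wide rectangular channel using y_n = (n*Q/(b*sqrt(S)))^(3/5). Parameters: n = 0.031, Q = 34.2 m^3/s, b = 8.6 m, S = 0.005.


We use the wide-channel approximation y_n = (n*Q/(b*sqrt(S)))^(3/5).
sqrt(S) = sqrt(0.005) = 0.070711.
Numerator: n*Q = 0.031 * 34.2 = 1.0602.
Denominator: b*sqrt(S) = 8.6 * 0.070711 = 0.608115.
arg = 1.7434.
y_n = 1.7434^(3/5) = 1.3959 m.

1.3959


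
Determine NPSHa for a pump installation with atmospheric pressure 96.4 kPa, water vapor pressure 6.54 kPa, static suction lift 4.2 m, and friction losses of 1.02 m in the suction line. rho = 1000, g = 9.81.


NPSHa = p_atm/(rho*g) - z_s - hf_s - p_vap/(rho*g).
p_atm/(rho*g) = 96.4*1000 / (1000*9.81) = 9.827 m.
p_vap/(rho*g) = 6.54*1000 / (1000*9.81) = 0.667 m.
NPSHa = 9.827 - 4.2 - 1.02 - 0.667
      = 3.94 m.

3.94


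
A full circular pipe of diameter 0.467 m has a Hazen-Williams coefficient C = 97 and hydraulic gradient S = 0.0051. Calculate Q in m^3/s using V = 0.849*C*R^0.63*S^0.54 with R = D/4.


For a full circular pipe, R = D/4 = 0.467/4 = 0.1168 m.
V = 0.849 * 97 * 0.1168^0.63 * 0.0051^0.54
  = 0.849 * 97 * 0.258447 * 0.057821
  = 1.2307 m/s.
Pipe area A = pi*D^2/4 = pi*0.467^2/4 = 0.1713 m^2.
Q = A * V = 0.1713 * 1.2307 = 0.2108 m^3/s.

0.2108


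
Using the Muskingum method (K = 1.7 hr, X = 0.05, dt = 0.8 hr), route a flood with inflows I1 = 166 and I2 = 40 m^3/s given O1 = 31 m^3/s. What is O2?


Muskingum coefficients:
denom = 2*K*(1-X) + dt = 2*1.7*(1-0.05) + 0.8 = 4.03.
C0 = (dt - 2*K*X)/denom = (0.8 - 2*1.7*0.05)/4.03 = 0.1563.
C1 = (dt + 2*K*X)/denom = (0.8 + 2*1.7*0.05)/4.03 = 0.2407.
C2 = (2*K*(1-X) - dt)/denom = 0.603.
O2 = C0*I2 + C1*I1 + C2*O1
   = 0.1563*40 + 0.2407*166 + 0.603*31
   = 64.9 m^3/s.

64.9


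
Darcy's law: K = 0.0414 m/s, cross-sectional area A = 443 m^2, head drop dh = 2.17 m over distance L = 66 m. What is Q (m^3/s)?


Darcy's law: Q = K * A * i, where i = dh/L.
Hydraulic gradient i = 2.17 / 66 = 0.032879.
Q = 0.0414 * 443 * 0.032879
  = 0.603 m^3/s.

0.603


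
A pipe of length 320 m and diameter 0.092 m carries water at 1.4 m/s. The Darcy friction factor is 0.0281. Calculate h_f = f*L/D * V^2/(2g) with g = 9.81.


Darcy-Weisbach equation: h_f = f * (L/D) * V^2/(2g).
f * L/D = 0.0281 * 320/0.092 = 97.7391.
V^2/(2g) = 1.4^2 / (2*9.81) = 1.96 / 19.62 = 0.0999 m.
h_f = 97.7391 * 0.0999 = 9.764 m.

9.764


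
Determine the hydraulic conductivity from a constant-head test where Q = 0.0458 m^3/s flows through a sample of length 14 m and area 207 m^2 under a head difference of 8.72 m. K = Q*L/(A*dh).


From K = Q*L / (A*dh):
Numerator: Q*L = 0.0458 * 14 = 0.6412.
Denominator: A*dh = 207 * 8.72 = 1805.04.
K = 0.6412 / 1805.04 = 0.000355 m/s.

0.000355


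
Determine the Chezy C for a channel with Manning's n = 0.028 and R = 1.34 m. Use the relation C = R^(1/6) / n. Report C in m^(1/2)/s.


The Chezy coefficient relates to Manning's n through C = R^(1/6) / n.
R^(1/6) = 1.34^(1/6) = 1.049988.
C = 1.049988 / 0.028 = 37.5 m^(1/2)/s.

37.5


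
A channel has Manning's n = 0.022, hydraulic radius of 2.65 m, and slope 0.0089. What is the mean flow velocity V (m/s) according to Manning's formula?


Manning's equation gives V = (1/n) * R^(2/3) * S^(1/2).
First, compute R^(2/3) = 2.65^(2/3) = 1.915.
Next, S^(1/2) = 0.0089^(1/2) = 0.09434.
Then 1/n = 1/0.022 = 45.45.
V = 45.45 * 1.915 * 0.09434 = 8.2118 m/s.

8.2118


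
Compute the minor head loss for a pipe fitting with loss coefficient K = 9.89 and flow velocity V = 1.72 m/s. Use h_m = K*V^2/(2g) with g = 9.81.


Minor loss formula: h_m = K * V^2/(2g).
V^2 = 1.72^2 = 2.9584.
V^2/(2g) = 2.9584 / 19.62 = 0.1508 m.
h_m = 9.89 * 0.1508 = 1.4913 m.

1.4913


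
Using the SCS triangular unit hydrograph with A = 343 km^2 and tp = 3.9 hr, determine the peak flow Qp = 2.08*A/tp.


SCS formula: Qp = 2.08 * A / tp.
Qp = 2.08 * 343 / 3.9
   = 713.44 / 3.9
   = 182.93 m^3/s per cm.

182.93


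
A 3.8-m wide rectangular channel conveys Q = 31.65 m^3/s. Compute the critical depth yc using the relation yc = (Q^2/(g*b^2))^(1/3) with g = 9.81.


Using yc = (Q^2 / (g * b^2))^(1/3):
Q^2 = 31.65^2 = 1001.72.
g * b^2 = 9.81 * 3.8^2 = 9.81 * 14.44 = 141.66.
Q^2 / (g*b^2) = 1001.72 / 141.66 = 7.0713.
yc = 7.0713^(1/3) = 1.9194 m.

1.9194


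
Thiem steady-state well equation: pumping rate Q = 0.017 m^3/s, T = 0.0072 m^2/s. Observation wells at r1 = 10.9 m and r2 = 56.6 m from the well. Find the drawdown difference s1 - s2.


Thiem equation: s1 - s2 = Q/(2*pi*T) * ln(r2/r1).
ln(r2/r1) = ln(56.6/10.9) = 1.6472.
Q/(2*pi*T) = 0.017 / (2*pi*0.0072) = 0.017 / 0.0452 = 0.3758.
s1 - s2 = 0.3758 * 1.6472 = 0.619 m.

0.619


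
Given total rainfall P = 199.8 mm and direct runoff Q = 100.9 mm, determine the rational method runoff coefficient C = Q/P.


The runoff coefficient C = runoff depth / rainfall depth.
C = 100.9 / 199.8
  = 0.505.

0.505


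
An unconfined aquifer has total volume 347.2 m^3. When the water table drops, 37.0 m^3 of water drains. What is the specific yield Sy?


Specific yield Sy = Volume drained / Total volume.
Sy = 37.0 / 347.2
   = 0.1066.

0.1066


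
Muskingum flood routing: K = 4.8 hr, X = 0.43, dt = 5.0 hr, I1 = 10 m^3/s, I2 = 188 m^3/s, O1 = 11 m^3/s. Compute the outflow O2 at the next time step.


Muskingum coefficients:
denom = 2*K*(1-X) + dt = 2*4.8*(1-0.43) + 5.0 = 10.472.
C0 = (dt - 2*K*X)/denom = (5.0 - 2*4.8*0.43)/10.472 = 0.0833.
C1 = (dt + 2*K*X)/denom = (5.0 + 2*4.8*0.43)/10.472 = 0.8717.
C2 = (2*K*(1-X) - dt)/denom = 0.0451.
O2 = C0*I2 + C1*I1 + C2*O1
   = 0.0833*188 + 0.8717*10 + 0.0451*11
   = 24.87 m^3/s.

24.87


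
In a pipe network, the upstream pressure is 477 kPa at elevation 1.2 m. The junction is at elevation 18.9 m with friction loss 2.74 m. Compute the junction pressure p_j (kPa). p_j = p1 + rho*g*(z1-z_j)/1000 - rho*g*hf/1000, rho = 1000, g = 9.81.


Junction pressure: p_j = p1 + rho*g*(z1 - z_j)/1000 - rho*g*hf/1000.
Elevation term = 1000*9.81*(1.2 - 18.9)/1000 = -173.637 kPa.
Friction term = 1000*9.81*2.74/1000 = 26.879 kPa.
p_j = 477 + -173.637 - 26.879 = 276.48 kPa.

276.48


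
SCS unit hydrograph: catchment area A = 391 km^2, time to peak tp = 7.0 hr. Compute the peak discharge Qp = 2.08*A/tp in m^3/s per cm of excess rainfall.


SCS formula: Qp = 2.08 * A / tp.
Qp = 2.08 * 391 / 7.0
   = 813.28 / 7.0
   = 116.18 m^3/s per cm.

116.18


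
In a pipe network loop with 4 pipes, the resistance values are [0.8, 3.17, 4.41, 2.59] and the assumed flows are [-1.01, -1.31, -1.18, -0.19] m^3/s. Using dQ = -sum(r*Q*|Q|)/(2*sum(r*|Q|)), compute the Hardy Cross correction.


Numerator terms (r*Q*|Q|): 0.8*-1.01*|-1.01| = -0.8161; 3.17*-1.31*|-1.31| = -5.44; 4.41*-1.18*|-1.18| = -6.1405; 2.59*-0.19*|-0.19| = -0.0935.
Sum of numerator = -12.4901.
Denominator terms (r*|Q|): 0.8*|-1.01| = 0.808; 3.17*|-1.31| = 4.1527; 4.41*|-1.18| = 5.2038; 2.59*|-0.19| = 0.4921.
2 * sum of denominator = 2 * 10.6566 = 21.3132.
dQ = --12.4901 / 21.3132 = 0.586 m^3/s.

0.586


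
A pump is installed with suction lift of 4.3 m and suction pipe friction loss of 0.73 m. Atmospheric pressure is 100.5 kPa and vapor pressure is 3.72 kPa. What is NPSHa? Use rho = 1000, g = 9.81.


NPSHa = p_atm/(rho*g) - z_s - hf_s - p_vap/(rho*g).
p_atm/(rho*g) = 100.5*1000 / (1000*9.81) = 10.245 m.
p_vap/(rho*g) = 3.72*1000 / (1000*9.81) = 0.379 m.
NPSHa = 10.245 - 4.3 - 0.73 - 0.379
      = 4.84 m.

4.84


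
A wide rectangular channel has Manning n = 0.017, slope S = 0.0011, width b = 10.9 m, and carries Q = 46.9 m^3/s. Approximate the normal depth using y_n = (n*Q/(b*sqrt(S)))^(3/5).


We use the wide-channel approximation y_n = (n*Q/(b*sqrt(S)))^(3/5).
sqrt(S) = sqrt(0.0011) = 0.033166.
Numerator: n*Q = 0.017 * 46.9 = 0.7973.
Denominator: b*sqrt(S) = 10.9 * 0.033166 = 0.361509.
arg = 2.2055.
y_n = 2.2055^(3/5) = 1.6073 m.

1.6073


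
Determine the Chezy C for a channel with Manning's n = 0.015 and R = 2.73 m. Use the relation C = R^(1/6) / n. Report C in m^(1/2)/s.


The Chezy coefficient relates to Manning's n through C = R^(1/6) / n.
R^(1/6) = 2.73^(1/6) = 1.182208.
C = 1.182208 / 0.015 = 78.81 m^(1/2)/s.

78.81


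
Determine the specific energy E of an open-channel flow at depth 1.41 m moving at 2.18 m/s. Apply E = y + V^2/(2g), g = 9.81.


Specific energy E = y + V^2/(2g).
Velocity head = V^2/(2g) = 2.18^2 / (2*9.81) = 4.7524 / 19.62 = 0.2422 m.
E = 1.41 + 0.2422 = 1.6522 m.

1.6522


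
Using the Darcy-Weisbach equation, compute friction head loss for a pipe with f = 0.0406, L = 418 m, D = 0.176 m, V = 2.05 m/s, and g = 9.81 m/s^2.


Darcy-Weisbach equation: h_f = f * (L/D) * V^2/(2g).
f * L/D = 0.0406 * 418/0.176 = 96.425.
V^2/(2g) = 2.05^2 / (2*9.81) = 4.2025 / 19.62 = 0.2142 m.
h_f = 96.425 * 0.2142 = 20.654 m.

20.654


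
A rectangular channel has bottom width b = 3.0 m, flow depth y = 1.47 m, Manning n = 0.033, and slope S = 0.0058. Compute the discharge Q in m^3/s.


For a rectangular channel, the cross-sectional area A = b * y = 3.0 * 1.47 = 4.41 m^2.
The wetted perimeter P = b + 2y = 3.0 + 2*1.47 = 5.94 m.
Hydraulic radius R = A/P = 4.41/5.94 = 0.7424 m.
Velocity V = (1/n)*R^(2/3)*S^(1/2) = (1/0.033)*0.7424^(2/3)*0.0058^(1/2) = 1.8922 m/s.
Discharge Q = A * V = 4.41 * 1.8922 = 8.345 m^3/s.

8.345


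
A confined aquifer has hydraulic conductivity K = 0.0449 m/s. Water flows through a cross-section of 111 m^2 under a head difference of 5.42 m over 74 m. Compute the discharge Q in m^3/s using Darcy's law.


Darcy's law: Q = K * A * i, where i = dh/L.
Hydraulic gradient i = 5.42 / 74 = 0.073243.
Q = 0.0449 * 111 * 0.073243
  = 0.365 m^3/s.

0.365


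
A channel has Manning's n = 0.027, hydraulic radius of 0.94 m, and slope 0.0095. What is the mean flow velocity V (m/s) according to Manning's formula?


Manning's equation gives V = (1/n) * R^(2/3) * S^(1/2).
First, compute R^(2/3) = 0.94^(2/3) = 0.9596.
Next, S^(1/2) = 0.0095^(1/2) = 0.097468.
Then 1/n = 1/0.027 = 37.04.
V = 37.04 * 0.9596 * 0.097468 = 3.464 m/s.

3.464


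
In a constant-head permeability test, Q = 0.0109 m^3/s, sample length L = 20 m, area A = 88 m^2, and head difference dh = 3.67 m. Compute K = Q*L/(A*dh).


From K = Q*L / (A*dh):
Numerator: Q*L = 0.0109 * 20 = 0.218.
Denominator: A*dh = 88 * 3.67 = 322.96.
K = 0.218 / 322.96 = 0.000675 m/s.

0.000675
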